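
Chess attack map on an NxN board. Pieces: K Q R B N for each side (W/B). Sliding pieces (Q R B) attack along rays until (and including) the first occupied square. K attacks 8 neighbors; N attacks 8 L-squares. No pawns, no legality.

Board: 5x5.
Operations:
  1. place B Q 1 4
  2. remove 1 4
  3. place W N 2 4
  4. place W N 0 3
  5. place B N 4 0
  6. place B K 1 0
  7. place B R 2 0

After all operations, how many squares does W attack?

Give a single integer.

Answer: 7

Derivation:
Op 1: place BQ@(1,4)
Op 2: remove (1,4)
Op 3: place WN@(2,4)
Op 4: place WN@(0,3)
Op 5: place BN@(4,0)
Op 6: place BK@(1,0)
Op 7: place BR@(2,0)
Per-piece attacks for W:
  WN@(0,3): attacks (2,4) (1,1) (2,2)
  WN@(2,4): attacks (3,2) (4,3) (1,2) (0,3)
Union (7 distinct): (0,3) (1,1) (1,2) (2,2) (2,4) (3,2) (4,3)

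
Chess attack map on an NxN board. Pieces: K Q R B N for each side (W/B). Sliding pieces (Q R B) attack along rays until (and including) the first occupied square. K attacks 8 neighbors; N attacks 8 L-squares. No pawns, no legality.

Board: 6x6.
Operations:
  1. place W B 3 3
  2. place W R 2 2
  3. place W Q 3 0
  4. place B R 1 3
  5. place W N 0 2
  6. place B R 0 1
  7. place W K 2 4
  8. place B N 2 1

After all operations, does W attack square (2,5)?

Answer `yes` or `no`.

Op 1: place WB@(3,3)
Op 2: place WR@(2,2)
Op 3: place WQ@(3,0)
Op 4: place BR@(1,3)
Op 5: place WN@(0,2)
Op 6: place BR@(0,1)
Op 7: place WK@(2,4)
Op 8: place BN@(2,1)
Per-piece attacks for W:
  WN@(0,2): attacks (1,4) (2,3) (1,0) (2,1)
  WR@(2,2): attacks (2,3) (2,4) (2,1) (3,2) (4,2) (5,2) (1,2) (0,2) [ray(0,1) blocked at (2,4); ray(0,-1) blocked at (2,1); ray(-1,0) blocked at (0,2)]
  WK@(2,4): attacks (2,5) (2,3) (3,4) (1,4) (3,5) (3,3) (1,5) (1,3)
  WQ@(3,0): attacks (3,1) (3,2) (3,3) (4,0) (5,0) (2,0) (1,0) (0,0) (4,1) (5,2) (2,1) [ray(0,1) blocked at (3,3); ray(-1,1) blocked at (2,1)]
  WB@(3,3): attacks (4,4) (5,5) (4,2) (5,1) (2,4) (2,2) [ray(-1,1) blocked at (2,4); ray(-1,-1) blocked at (2,2)]
W attacks (2,5): yes

Answer: yes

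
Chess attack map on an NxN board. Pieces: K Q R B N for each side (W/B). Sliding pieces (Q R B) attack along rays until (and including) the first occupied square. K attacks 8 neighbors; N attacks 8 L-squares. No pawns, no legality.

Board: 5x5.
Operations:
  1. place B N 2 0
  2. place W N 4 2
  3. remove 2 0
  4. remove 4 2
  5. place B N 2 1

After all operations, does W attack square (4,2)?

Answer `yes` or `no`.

Answer: no

Derivation:
Op 1: place BN@(2,0)
Op 2: place WN@(4,2)
Op 3: remove (2,0)
Op 4: remove (4,2)
Op 5: place BN@(2,1)
Per-piece attacks for W:
W attacks (4,2): no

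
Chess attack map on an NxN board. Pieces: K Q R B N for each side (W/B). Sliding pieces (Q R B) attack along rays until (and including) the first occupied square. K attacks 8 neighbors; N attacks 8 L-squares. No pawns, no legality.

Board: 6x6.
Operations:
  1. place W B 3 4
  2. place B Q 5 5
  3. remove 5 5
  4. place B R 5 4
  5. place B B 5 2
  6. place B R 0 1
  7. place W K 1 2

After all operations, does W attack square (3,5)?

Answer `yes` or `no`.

Op 1: place WB@(3,4)
Op 2: place BQ@(5,5)
Op 3: remove (5,5)
Op 4: place BR@(5,4)
Op 5: place BB@(5,2)
Op 6: place BR@(0,1)
Op 7: place WK@(1,2)
Per-piece attacks for W:
  WK@(1,2): attacks (1,3) (1,1) (2,2) (0,2) (2,3) (2,1) (0,3) (0,1)
  WB@(3,4): attacks (4,5) (4,3) (5,2) (2,5) (2,3) (1,2) [ray(1,-1) blocked at (5,2); ray(-1,-1) blocked at (1,2)]
W attacks (3,5): no

Answer: no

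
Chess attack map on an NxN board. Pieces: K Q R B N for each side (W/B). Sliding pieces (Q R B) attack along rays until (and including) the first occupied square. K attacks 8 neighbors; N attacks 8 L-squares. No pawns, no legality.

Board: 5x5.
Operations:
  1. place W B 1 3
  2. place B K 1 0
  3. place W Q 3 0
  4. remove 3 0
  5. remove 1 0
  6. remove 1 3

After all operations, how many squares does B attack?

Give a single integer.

Answer: 0

Derivation:
Op 1: place WB@(1,3)
Op 2: place BK@(1,0)
Op 3: place WQ@(3,0)
Op 4: remove (3,0)
Op 5: remove (1,0)
Op 6: remove (1,3)
Per-piece attacks for B:
Union (0 distinct): (none)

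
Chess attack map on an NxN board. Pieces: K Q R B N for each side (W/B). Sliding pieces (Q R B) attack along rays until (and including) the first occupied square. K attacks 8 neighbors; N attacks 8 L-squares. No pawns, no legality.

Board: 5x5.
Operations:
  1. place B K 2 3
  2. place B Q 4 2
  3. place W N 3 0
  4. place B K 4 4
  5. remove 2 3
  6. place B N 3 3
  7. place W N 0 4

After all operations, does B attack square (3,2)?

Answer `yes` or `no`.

Answer: yes

Derivation:
Op 1: place BK@(2,3)
Op 2: place BQ@(4,2)
Op 3: place WN@(3,0)
Op 4: place BK@(4,4)
Op 5: remove (2,3)
Op 6: place BN@(3,3)
Op 7: place WN@(0,4)
Per-piece attacks for B:
  BN@(3,3): attacks (1,4) (4,1) (2,1) (1,2)
  BQ@(4,2): attacks (4,3) (4,4) (4,1) (4,0) (3,2) (2,2) (1,2) (0,2) (3,3) (3,1) (2,0) [ray(0,1) blocked at (4,4); ray(-1,1) blocked at (3,3)]
  BK@(4,4): attacks (4,3) (3,4) (3,3)
B attacks (3,2): yes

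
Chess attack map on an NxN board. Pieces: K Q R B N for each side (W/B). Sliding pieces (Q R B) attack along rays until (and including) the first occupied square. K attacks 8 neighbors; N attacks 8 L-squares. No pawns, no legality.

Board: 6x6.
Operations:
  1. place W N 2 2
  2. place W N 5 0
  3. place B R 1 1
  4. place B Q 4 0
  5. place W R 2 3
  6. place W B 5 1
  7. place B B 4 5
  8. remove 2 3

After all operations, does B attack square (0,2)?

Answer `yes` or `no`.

Op 1: place WN@(2,2)
Op 2: place WN@(5,0)
Op 3: place BR@(1,1)
Op 4: place BQ@(4,0)
Op 5: place WR@(2,3)
Op 6: place WB@(5,1)
Op 7: place BB@(4,5)
Op 8: remove (2,3)
Per-piece attacks for B:
  BR@(1,1): attacks (1,2) (1,3) (1,4) (1,5) (1,0) (2,1) (3,1) (4,1) (5,1) (0,1) [ray(1,0) blocked at (5,1)]
  BQ@(4,0): attacks (4,1) (4,2) (4,3) (4,4) (4,5) (5,0) (3,0) (2,0) (1,0) (0,0) (5,1) (3,1) (2,2) [ray(0,1) blocked at (4,5); ray(1,0) blocked at (5,0); ray(1,1) blocked at (5,1); ray(-1,1) blocked at (2,2)]
  BB@(4,5): attacks (5,4) (3,4) (2,3) (1,2) (0,1)
B attacks (0,2): no

Answer: no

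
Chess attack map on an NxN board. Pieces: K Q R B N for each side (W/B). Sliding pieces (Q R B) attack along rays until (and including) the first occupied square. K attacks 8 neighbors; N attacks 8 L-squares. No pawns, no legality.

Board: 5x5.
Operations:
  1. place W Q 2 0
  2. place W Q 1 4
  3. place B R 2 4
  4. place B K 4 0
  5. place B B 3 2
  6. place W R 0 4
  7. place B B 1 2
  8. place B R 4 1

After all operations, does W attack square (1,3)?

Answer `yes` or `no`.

Op 1: place WQ@(2,0)
Op 2: place WQ@(1,4)
Op 3: place BR@(2,4)
Op 4: place BK@(4,0)
Op 5: place BB@(3,2)
Op 6: place WR@(0,4)
Op 7: place BB@(1,2)
Op 8: place BR@(4,1)
Per-piece attacks for W:
  WR@(0,4): attacks (0,3) (0,2) (0,1) (0,0) (1,4) [ray(1,0) blocked at (1,4)]
  WQ@(1,4): attacks (1,3) (1,2) (2,4) (0,4) (2,3) (3,2) (0,3) [ray(0,-1) blocked at (1,2); ray(1,0) blocked at (2,4); ray(-1,0) blocked at (0,4); ray(1,-1) blocked at (3,2)]
  WQ@(2,0): attacks (2,1) (2,2) (2,3) (2,4) (3,0) (4,0) (1,0) (0,0) (3,1) (4,2) (1,1) (0,2) [ray(0,1) blocked at (2,4); ray(1,0) blocked at (4,0)]
W attacks (1,3): yes

Answer: yes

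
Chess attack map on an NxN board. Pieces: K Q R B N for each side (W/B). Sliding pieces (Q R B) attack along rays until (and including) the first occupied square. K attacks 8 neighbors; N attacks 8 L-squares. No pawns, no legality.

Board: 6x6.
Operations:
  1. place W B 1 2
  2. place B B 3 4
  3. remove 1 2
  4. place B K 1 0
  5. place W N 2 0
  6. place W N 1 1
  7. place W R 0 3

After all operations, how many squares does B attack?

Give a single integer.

Answer: 11

Derivation:
Op 1: place WB@(1,2)
Op 2: place BB@(3,4)
Op 3: remove (1,2)
Op 4: place BK@(1,0)
Op 5: place WN@(2,0)
Op 6: place WN@(1,1)
Op 7: place WR@(0,3)
Per-piece attacks for B:
  BK@(1,0): attacks (1,1) (2,0) (0,0) (2,1) (0,1)
  BB@(3,4): attacks (4,5) (4,3) (5,2) (2,5) (2,3) (1,2) (0,1)
Union (11 distinct): (0,0) (0,1) (1,1) (1,2) (2,0) (2,1) (2,3) (2,5) (4,3) (4,5) (5,2)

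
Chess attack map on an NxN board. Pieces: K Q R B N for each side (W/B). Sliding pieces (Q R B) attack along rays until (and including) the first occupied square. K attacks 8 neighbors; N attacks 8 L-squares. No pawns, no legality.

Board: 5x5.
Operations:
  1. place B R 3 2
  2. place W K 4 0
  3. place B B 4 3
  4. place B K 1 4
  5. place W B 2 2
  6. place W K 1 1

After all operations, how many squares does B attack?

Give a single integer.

Op 1: place BR@(3,2)
Op 2: place WK@(4,0)
Op 3: place BB@(4,3)
Op 4: place BK@(1,4)
Op 5: place WB@(2,2)
Op 6: place WK@(1,1)
Per-piece attacks for B:
  BK@(1,4): attacks (1,3) (2,4) (0,4) (2,3) (0,3)
  BR@(3,2): attacks (3,3) (3,4) (3,1) (3,0) (4,2) (2,2) [ray(-1,0) blocked at (2,2)]
  BB@(4,3): attacks (3,4) (3,2) [ray(-1,-1) blocked at (3,2)]
Union (12 distinct): (0,3) (0,4) (1,3) (2,2) (2,3) (2,4) (3,0) (3,1) (3,2) (3,3) (3,4) (4,2)

Answer: 12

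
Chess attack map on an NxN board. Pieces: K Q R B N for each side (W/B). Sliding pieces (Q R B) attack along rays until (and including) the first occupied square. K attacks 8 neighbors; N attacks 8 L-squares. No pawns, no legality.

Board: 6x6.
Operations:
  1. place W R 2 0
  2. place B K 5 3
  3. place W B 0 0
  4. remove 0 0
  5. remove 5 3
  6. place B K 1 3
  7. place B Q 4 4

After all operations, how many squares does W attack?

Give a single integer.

Answer: 10

Derivation:
Op 1: place WR@(2,0)
Op 2: place BK@(5,3)
Op 3: place WB@(0,0)
Op 4: remove (0,0)
Op 5: remove (5,3)
Op 6: place BK@(1,3)
Op 7: place BQ@(4,4)
Per-piece attacks for W:
  WR@(2,0): attacks (2,1) (2,2) (2,3) (2,4) (2,5) (3,0) (4,0) (5,0) (1,0) (0,0)
Union (10 distinct): (0,0) (1,0) (2,1) (2,2) (2,3) (2,4) (2,5) (3,0) (4,0) (5,0)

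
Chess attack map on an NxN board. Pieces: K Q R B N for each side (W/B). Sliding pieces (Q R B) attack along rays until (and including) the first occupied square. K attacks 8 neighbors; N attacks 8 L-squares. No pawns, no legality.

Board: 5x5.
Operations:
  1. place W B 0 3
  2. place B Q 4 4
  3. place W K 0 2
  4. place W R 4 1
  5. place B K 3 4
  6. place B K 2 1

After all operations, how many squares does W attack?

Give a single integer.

Answer: 12

Derivation:
Op 1: place WB@(0,3)
Op 2: place BQ@(4,4)
Op 3: place WK@(0,2)
Op 4: place WR@(4,1)
Op 5: place BK@(3,4)
Op 6: place BK@(2,1)
Per-piece attacks for W:
  WK@(0,2): attacks (0,3) (0,1) (1,2) (1,3) (1,1)
  WB@(0,3): attacks (1,4) (1,2) (2,1) [ray(1,-1) blocked at (2,1)]
  WR@(4,1): attacks (4,2) (4,3) (4,4) (4,0) (3,1) (2,1) [ray(0,1) blocked at (4,4); ray(-1,0) blocked at (2,1)]
Union (12 distinct): (0,1) (0,3) (1,1) (1,2) (1,3) (1,4) (2,1) (3,1) (4,0) (4,2) (4,3) (4,4)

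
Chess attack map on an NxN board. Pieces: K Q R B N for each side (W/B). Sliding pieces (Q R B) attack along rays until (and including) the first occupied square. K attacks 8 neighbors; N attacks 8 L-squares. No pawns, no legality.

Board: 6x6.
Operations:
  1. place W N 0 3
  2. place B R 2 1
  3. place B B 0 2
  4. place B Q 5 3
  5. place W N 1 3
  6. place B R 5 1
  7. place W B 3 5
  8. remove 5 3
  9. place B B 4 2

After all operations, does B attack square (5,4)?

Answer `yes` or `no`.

Op 1: place WN@(0,3)
Op 2: place BR@(2,1)
Op 3: place BB@(0,2)
Op 4: place BQ@(5,3)
Op 5: place WN@(1,3)
Op 6: place BR@(5,1)
Op 7: place WB@(3,5)
Op 8: remove (5,3)
Op 9: place BB@(4,2)
Per-piece attacks for B:
  BB@(0,2): attacks (1,3) (1,1) (2,0) [ray(1,1) blocked at (1,3)]
  BR@(2,1): attacks (2,2) (2,3) (2,4) (2,5) (2,0) (3,1) (4,1) (5,1) (1,1) (0,1) [ray(1,0) blocked at (5,1)]
  BB@(4,2): attacks (5,3) (5,1) (3,3) (2,4) (1,5) (3,1) (2,0) [ray(1,-1) blocked at (5,1)]
  BR@(5,1): attacks (5,2) (5,3) (5,4) (5,5) (5,0) (4,1) (3,1) (2,1) [ray(-1,0) blocked at (2,1)]
B attacks (5,4): yes

Answer: yes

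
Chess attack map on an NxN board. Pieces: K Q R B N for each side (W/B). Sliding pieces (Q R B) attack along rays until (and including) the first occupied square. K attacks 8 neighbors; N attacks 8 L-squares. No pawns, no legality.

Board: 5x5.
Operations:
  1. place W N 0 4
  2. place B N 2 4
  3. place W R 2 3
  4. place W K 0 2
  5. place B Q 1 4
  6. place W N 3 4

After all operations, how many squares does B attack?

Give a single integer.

Answer: 10

Derivation:
Op 1: place WN@(0,4)
Op 2: place BN@(2,4)
Op 3: place WR@(2,3)
Op 4: place WK@(0,2)
Op 5: place BQ@(1,4)
Op 6: place WN@(3,4)
Per-piece attacks for B:
  BQ@(1,4): attacks (1,3) (1,2) (1,1) (1,0) (2,4) (0,4) (2,3) (0,3) [ray(1,0) blocked at (2,4); ray(-1,0) blocked at (0,4); ray(1,-1) blocked at (2,3)]
  BN@(2,4): attacks (3,2) (4,3) (1,2) (0,3)
Union (10 distinct): (0,3) (0,4) (1,0) (1,1) (1,2) (1,3) (2,3) (2,4) (3,2) (4,3)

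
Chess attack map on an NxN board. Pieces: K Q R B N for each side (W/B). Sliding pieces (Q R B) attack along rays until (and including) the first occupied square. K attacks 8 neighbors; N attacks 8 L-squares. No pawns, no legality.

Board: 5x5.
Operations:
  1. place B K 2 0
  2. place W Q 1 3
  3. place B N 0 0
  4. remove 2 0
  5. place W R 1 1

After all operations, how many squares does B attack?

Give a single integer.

Answer: 2

Derivation:
Op 1: place BK@(2,0)
Op 2: place WQ@(1,3)
Op 3: place BN@(0,0)
Op 4: remove (2,0)
Op 5: place WR@(1,1)
Per-piece attacks for B:
  BN@(0,0): attacks (1,2) (2,1)
Union (2 distinct): (1,2) (2,1)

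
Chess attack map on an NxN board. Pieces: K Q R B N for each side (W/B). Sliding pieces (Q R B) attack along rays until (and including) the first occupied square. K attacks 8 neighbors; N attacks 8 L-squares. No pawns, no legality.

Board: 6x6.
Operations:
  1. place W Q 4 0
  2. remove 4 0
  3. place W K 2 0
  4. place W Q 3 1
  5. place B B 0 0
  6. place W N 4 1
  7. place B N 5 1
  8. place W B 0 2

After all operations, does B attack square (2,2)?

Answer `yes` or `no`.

Answer: yes

Derivation:
Op 1: place WQ@(4,0)
Op 2: remove (4,0)
Op 3: place WK@(2,0)
Op 4: place WQ@(3,1)
Op 5: place BB@(0,0)
Op 6: place WN@(4,1)
Op 7: place BN@(5,1)
Op 8: place WB@(0,2)
Per-piece attacks for B:
  BB@(0,0): attacks (1,1) (2,2) (3,3) (4,4) (5,5)
  BN@(5,1): attacks (4,3) (3,2) (3,0)
B attacks (2,2): yes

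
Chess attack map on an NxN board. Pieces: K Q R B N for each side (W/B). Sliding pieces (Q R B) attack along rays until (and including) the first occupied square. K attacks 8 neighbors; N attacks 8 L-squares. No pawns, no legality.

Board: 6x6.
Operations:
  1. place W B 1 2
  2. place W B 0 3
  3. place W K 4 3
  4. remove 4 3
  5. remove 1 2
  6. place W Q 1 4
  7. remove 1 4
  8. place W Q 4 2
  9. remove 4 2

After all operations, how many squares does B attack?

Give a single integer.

Answer: 0

Derivation:
Op 1: place WB@(1,2)
Op 2: place WB@(0,3)
Op 3: place WK@(4,3)
Op 4: remove (4,3)
Op 5: remove (1,2)
Op 6: place WQ@(1,4)
Op 7: remove (1,4)
Op 8: place WQ@(4,2)
Op 9: remove (4,2)
Per-piece attacks for B:
Union (0 distinct): (none)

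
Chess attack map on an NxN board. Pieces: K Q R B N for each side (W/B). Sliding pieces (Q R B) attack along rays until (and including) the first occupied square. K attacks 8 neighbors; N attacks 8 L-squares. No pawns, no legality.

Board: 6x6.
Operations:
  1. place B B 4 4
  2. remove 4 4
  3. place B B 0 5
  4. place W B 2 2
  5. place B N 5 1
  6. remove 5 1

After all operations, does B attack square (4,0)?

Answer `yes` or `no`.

Answer: no

Derivation:
Op 1: place BB@(4,4)
Op 2: remove (4,4)
Op 3: place BB@(0,5)
Op 4: place WB@(2,2)
Op 5: place BN@(5,1)
Op 6: remove (5,1)
Per-piece attacks for B:
  BB@(0,5): attacks (1,4) (2,3) (3,2) (4,1) (5,0)
B attacks (4,0): no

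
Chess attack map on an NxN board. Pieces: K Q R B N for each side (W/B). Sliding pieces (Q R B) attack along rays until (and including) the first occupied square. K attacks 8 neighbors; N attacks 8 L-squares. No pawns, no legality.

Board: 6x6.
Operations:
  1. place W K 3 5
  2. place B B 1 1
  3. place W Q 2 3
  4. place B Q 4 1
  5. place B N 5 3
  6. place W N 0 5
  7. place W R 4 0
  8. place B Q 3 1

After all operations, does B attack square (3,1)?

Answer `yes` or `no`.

Op 1: place WK@(3,5)
Op 2: place BB@(1,1)
Op 3: place WQ@(2,3)
Op 4: place BQ@(4,1)
Op 5: place BN@(5,3)
Op 6: place WN@(0,5)
Op 7: place WR@(4,0)
Op 8: place BQ@(3,1)
Per-piece attacks for B:
  BB@(1,1): attacks (2,2) (3,3) (4,4) (5,5) (2,0) (0,2) (0,0)
  BQ@(3,1): attacks (3,2) (3,3) (3,4) (3,5) (3,0) (4,1) (2,1) (1,1) (4,2) (5,3) (4,0) (2,2) (1,3) (0,4) (2,0) [ray(0,1) blocked at (3,5); ray(1,0) blocked at (4,1); ray(-1,0) blocked at (1,1); ray(1,1) blocked at (5,3); ray(1,-1) blocked at (4,0)]
  BQ@(4,1): attacks (4,2) (4,3) (4,4) (4,5) (4,0) (5,1) (3,1) (5,2) (5,0) (3,2) (2,3) (3,0) [ray(0,-1) blocked at (4,0); ray(-1,0) blocked at (3,1); ray(-1,1) blocked at (2,3)]
  BN@(5,3): attacks (4,5) (3,4) (4,1) (3,2)
B attacks (3,1): yes

Answer: yes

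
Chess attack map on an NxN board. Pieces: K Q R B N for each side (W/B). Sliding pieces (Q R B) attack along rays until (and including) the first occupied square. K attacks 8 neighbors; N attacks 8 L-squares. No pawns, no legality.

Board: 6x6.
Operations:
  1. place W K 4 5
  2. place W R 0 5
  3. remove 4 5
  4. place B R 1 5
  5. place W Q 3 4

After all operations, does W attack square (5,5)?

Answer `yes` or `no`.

Op 1: place WK@(4,5)
Op 2: place WR@(0,5)
Op 3: remove (4,5)
Op 4: place BR@(1,5)
Op 5: place WQ@(3,4)
Per-piece attacks for W:
  WR@(0,5): attacks (0,4) (0,3) (0,2) (0,1) (0,0) (1,5) [ray(1,0) blocked at (1,5)]
  WQ@(3,4): attacks (3,5) (3,3) (3,2) (3,1) (3,0) (4,4) (5,4) (2,4) (1,4) (0,4) (4,5) (4,3) (5,2) (2,5) (2,3) (1,2) (0,1)
W attacks (5,5): no

Answer: no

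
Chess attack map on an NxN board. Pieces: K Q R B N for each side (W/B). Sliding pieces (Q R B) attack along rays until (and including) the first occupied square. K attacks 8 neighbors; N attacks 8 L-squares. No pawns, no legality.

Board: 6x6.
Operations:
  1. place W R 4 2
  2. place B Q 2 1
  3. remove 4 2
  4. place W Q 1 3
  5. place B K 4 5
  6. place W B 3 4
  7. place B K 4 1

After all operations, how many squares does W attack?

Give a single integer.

Op 1: place WR@(4,2)
Op 2: place BQ@(2,1)
Op 3: remove (4,2)
Op 4: place WQ@(1,3)
Op 5: place BK@(4,5)
Op 6: place WB@(3,4)
Op 7: place BK@(4,1)
Per-piece attacks for W:
  WQ@(1,3): attacks (1,4) (1,5) (1,2) (1,1) (1,0) (2,3) (3,3) (4,3) (5,3) (0,3) (2,4) (3,5) (2,2) (3,1) (4,0) (0,4) (0,2)
  WB@(3,4): attacks (4,5) (4,3) (5,2) (2,5) (2,3) (1,2) (0,1) [ray(1,1) blocked at (4,5)]
Union (21 distinct): (0,1) (0,2) (0,3) (0,4) (1,0) (1,1) (1,2) (1,4) (1,5) (2,2) (2,3) (2,4) (2,5) (3,1) (3,3) (3,5) (4,0) (4,3) (4,5) (5,2) (5,3)

Answer: 21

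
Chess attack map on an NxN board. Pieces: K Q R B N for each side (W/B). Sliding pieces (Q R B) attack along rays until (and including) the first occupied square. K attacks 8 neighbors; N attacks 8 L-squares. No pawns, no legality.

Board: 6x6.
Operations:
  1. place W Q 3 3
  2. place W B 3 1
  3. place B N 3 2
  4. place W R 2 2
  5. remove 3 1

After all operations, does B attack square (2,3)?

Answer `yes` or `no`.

Answer: no

Derivation:
Op 1: place WQ@(3,3)
Op 2: place WB@(3,1)
Op 3: place BN@(3,2)
Op 4: place WR@(2,2)
Op 5: remove (3,1)
Per-piece attacks for B:
  BN@(3,2): attacks (4,4) (5,3) (2,4) (1,3) (4,0) (5,1) (2,0) (1,1)
B attacks (2,3): no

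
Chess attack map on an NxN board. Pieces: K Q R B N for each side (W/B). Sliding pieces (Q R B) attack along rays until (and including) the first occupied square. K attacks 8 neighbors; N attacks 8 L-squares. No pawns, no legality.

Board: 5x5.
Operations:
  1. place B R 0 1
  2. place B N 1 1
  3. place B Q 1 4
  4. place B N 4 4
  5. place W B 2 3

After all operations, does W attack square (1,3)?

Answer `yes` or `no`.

Answer: no

Derivation:
Op 1: place BR@(0,1)
Op 2: place BN@(1,1)
Op 3: place BQ@(1,4)
Op 4: place BN@(4,4)
Op 5: place WB@(2,3)
Per-piece attacks for W:
  WB@(2,3): attacks (3,4) (3,2) (4,1) (1,4) (1,2) (0,1) [ray(-1,1) blocked at (1,4); ray(-1,-1) blocked at (0,1)]
W attacks (1,3): no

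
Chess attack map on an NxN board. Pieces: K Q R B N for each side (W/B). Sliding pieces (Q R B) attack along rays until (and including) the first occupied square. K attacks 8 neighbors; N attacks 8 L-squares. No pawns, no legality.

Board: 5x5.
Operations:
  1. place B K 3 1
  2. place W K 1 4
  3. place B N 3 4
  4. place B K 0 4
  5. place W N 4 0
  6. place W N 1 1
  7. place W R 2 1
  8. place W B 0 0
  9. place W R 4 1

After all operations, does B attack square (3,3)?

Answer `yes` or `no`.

Answer: no

Derivation:
Op 1: place BK@(3,1)
Op 2: place WK@(1,4)
Op 3: place BN@(3,4)
Op 4: place BK@(0,4)
Op 5: place WN@(4,0)
Op 6: place WN@(1,1)
Op 7: place WR@(2,1)
Op 8: place WB@(0,0)
Op 9: place WR@(4,1)
Per-piece attacks for B:
  BK@(0,4): attacks (0,3) (1,4) (1,3)
  BK@(3,1): attacks (3,2) (3,0) (4,1) (2,1) (4,2) (4,0) (2,2) (2,0)
  BN@(3,4): attacks (4,2) (2,2) (1,3)
B attacks (3,3): no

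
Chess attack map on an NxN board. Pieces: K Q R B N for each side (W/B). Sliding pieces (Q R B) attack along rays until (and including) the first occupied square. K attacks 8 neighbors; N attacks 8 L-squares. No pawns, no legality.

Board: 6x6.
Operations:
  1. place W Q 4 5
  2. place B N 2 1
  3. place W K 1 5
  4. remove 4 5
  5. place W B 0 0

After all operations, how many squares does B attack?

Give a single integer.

Op 1: place WQ@(4,5)
Op 2: place BN@(2,1)
Op 3: place WK@(1,5)
Op 4: remove (4,5)
Op 5: place WB@(0,0)
Per-piece attacks for B:
  BN@(2,1): attacks (3,3) (4,2) (1,3) (0,2) (4,0) (0,0)
Union (6 distinct): (0,0) (0,2) (1,3) (3,3) (4,0) (4,2)

Answer: 6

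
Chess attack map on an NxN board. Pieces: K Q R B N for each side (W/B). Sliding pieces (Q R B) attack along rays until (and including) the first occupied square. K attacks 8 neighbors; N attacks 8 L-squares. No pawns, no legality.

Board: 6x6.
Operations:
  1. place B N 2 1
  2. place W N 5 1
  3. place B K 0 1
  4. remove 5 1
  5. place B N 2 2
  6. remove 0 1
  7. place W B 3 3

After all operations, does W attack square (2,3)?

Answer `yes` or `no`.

Op 1: place BN@(2,1)
Op 2: place WN@(5,1)
Op 3: place BK@(0,1)
Op 4: remove (5,1)
Op 5: place BN@(2,2)
Op 6: remove (0,1)
Op 7: place WB@(3,3)
Per-piece attacks for W:
  WB@(3,3): attacks (4,4) (5,5) (4,2) (5,1) (2,4) (1,5) (2,2) [ray(-1,-1) blocked at (2,2)]
W attacks (2,3): no

Answer: no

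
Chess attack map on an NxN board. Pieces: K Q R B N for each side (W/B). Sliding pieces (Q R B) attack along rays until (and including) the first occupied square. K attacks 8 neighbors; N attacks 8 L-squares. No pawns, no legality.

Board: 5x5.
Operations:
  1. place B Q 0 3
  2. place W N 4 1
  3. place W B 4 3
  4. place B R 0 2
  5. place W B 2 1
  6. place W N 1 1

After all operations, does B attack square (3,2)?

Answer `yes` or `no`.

Op 1: place BQ@(0,3)
Op 2: place WN@(4,1)
Op 3: place WB@(4,3)
Op 4: place BR@(0,2)
Op 5: place WB@(2,1)
Op 6: place WN@(1,1)
Per-piece attacks for B:
  BR@(0,2): attacks (0,3) (0,1) (0,0) (1,2) (2,2) (3,2) (4,2) [ray(0,1) blocked at (0,3)]
  BQ@(0,3): attacks (0,4) (0,2) (1,3) (2,3) (3,3) (4,3) (1,4) (1,2) (2,1) [ray(0,-1) blocked at (0,2); ray(1,0) blocked at (4,3); ray(1,-1) blocked at (2,1)]
B attacks (3,2): yes

Answer: yes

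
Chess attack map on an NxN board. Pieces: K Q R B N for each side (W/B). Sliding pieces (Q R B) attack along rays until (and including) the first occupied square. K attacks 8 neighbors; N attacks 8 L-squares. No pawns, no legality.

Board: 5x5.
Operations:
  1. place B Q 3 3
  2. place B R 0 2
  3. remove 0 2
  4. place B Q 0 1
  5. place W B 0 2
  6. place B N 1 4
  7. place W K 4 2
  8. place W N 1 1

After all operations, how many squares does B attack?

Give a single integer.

Answer: 18

Derivation:
Op 1: place BQ@(3,3)
Op 2: place BR@(0,2)
Op 3: remove (0,2)
Op 4: place BQ@(0,1)
Op 5: place WB@(0,2)
Op 6: place BN@(1,4)
Op 7: place WK@(4,2)
Op 8: place WN@(1,1)
Per-piece attacks for B:
  BQ@(0,1): attacks (0,2) (0,0) (1,1) (1,2) (2,3) (3,4) (1,0) [ray(0,1) blocked at (0,2); ray(1,0) blocked at (1,1)]
  BN@(1,4): attacks (2,2) (3,3) (0,2)
  BQ@(3,3): attacks (3,4) (3,2) (3,1) (3,0) (4,3) (2,3) (1,3) (0,3) (4,4) (4,2) (2,4) (2,2) (1,1) [ray(1,-1) blocked at (4,2); ray(-1,-1) blocked at (1,1)]
Union (18 distinct): (0,0) (0,2) (0,3) (1,0) (1,1) (1,2) (1,3) (2,2) (2,3) (2,4) (3,0) (3,1) (3,2) (3,3) (3,4) (4,2) (4,3) (4,4)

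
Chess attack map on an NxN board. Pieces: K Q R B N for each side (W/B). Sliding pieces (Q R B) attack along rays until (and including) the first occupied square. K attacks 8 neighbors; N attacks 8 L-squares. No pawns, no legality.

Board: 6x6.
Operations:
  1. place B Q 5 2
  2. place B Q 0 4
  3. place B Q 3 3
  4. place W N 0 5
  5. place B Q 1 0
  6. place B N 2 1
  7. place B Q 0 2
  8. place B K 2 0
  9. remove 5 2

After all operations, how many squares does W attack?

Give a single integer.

Answer: 2

Derivation:
Op 1: place BQ@(5,2)
Op 2: place BQ@(0,4)
Op 3: place BQ@(3,3)
Op 4: place WN@(0,5)
Op 5: place BQ@(1,0)
Op 6: place BN@(2,1)
Op 7: place BQ@(0,2)
Op 8: place BK@(2,0)
Op 9: remove (5,2)
Per-piece attacks for W:
  WN@(0,5): attacks (1,3) (2,4)
Union (2 distinct): (1,3) (2,4)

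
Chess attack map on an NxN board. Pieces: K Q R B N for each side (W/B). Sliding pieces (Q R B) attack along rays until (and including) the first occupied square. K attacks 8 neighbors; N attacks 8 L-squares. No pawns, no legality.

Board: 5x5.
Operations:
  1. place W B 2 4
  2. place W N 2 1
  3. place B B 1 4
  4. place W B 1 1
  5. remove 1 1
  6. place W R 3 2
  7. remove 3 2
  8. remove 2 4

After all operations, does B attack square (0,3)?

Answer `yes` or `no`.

Op 1: place WB@(2,4)
Op 2: place WN@(2,1)
Op 3: place BB@(1,4)
Op 4: place WB@(1,1)
Op 5: remove (1,1)
Op 6: place WR@(3,2)
Op 7: remove (3,2)
Op 8: remove (2,4)
Per-piece attacks for B:
  BB@(1,4): attacks (2,3) (3,2) (4,1) (0,3)
B attacks (0,3): yes

Answer: yes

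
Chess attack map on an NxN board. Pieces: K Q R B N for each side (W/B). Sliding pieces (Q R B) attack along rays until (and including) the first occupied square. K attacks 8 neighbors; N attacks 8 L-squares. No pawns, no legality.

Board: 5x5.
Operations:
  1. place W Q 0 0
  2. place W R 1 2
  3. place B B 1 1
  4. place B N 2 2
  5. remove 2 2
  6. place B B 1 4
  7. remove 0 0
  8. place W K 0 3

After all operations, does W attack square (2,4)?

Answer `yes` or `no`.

Answer: no

Derivation:
Op 1: place WQ@(0,0)
Op 2: place WR@(1,2)
Op 3: place BB@(1,1)
Op 4: place BN@(2,2)
Op 5: remove (2,2)
Op 6: place BB@(1,4)
Op 7: remove (0,0)
Op 8: place WK@(0,3)
Per-piece attacks for W:
  WK@(0,3): attacks (0,4) (0,2) (1,3) (1,4) (1,2)
  WR@(1,2): attacks (1,3) (1,4) (1,1) (2,2) (3,2) (4,2) (0,2) [ray(0,1) blocked at (1,4); ray(0,-1) blocked at (1,1)]
W attacks (2,4): no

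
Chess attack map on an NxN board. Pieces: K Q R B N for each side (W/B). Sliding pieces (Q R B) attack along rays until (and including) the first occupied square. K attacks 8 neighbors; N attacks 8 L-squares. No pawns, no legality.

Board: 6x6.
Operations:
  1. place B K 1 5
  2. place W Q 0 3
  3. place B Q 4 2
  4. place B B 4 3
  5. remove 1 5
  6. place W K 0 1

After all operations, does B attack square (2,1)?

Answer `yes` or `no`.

Answer: yes

Derivation:
Op 1: place BK@(1,5)
Op 2: place WQ@(0,3)
Op 3: place BQ@(4,2)
Op 4: place BB@(4,3)
Op 5: remove (1,5)
Op 6: place WK@(0,1)
Per-piece attacks for B:
  BQ@(4,2): attacks (4,3) (4,1) (4,0) (5,2) (3,2) (2,2) (1,2) (0,2) (5,3) (5,1) (3,3) (2,4) (1,5) (3,1) (2,0) [ray(0,1) blocked at (4,3)]
  BB@(4,3): attacks (5,4) (5,2) (3,4) (2,5) (3,2) (2,1) (1,0)
B attacks (2,1): yes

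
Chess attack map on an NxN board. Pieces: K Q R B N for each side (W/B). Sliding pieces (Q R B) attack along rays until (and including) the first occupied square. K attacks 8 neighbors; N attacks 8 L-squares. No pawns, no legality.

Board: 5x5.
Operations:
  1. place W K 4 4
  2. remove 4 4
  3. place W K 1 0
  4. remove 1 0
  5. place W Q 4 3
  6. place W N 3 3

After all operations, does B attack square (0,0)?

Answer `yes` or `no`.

Answer: no

Derivation:
Op 1: place WK@(4,4)
Op 2: remove (4,4)
Op 3: place WK@(1,0)
Op 4: remove (1,0)
Op 5: place WQ@(4,3)
Op 6: place WN@(3,3)
Per-piece attacks for B:
B attacks (0,0): no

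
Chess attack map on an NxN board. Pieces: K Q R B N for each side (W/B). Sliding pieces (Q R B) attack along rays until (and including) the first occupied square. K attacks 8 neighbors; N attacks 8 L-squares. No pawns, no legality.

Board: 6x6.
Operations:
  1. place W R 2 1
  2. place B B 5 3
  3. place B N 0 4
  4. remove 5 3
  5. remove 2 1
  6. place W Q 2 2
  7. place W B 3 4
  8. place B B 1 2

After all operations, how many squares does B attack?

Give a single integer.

Op 1: place WR@(2,1)
Op 2: place BB@(5,3)
Op 3: place BN@(0,4)
Op 4: remove (5,3)
Op 5: remove (2,1)
Op 6: place WQ@(2,2)
Op 7: place WB@(3,4)
Op 8: place BB@(1,2)
Per-piece attacks for B:
  BN@(0,4): attacks (2,5) (1,2) (2,3)
  BB@(1,2): attacks (2,3) (3,4) (2,1) (3,0) (0,3) (0,1) [ray(1,1) blocked at (3,4)]
Union (8 distinct): (0,1) (0,3) (1,2) (2,1) (2,3) (2,5) (3,0) (3,4)

Answer: 8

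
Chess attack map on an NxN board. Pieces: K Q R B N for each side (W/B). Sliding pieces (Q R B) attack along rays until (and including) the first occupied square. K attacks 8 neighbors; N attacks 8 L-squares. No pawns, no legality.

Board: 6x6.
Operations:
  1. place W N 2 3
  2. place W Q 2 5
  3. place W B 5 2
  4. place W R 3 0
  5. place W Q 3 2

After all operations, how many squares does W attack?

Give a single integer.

Op 1: place WN@(2,3)
Op 2: place WQ@(2,5)
Op 3: place WB@(5,2)
Op 4: place WR@(3,0)
Op 5: place WQ@(3,2)
Per-piece attacks for W:
  WN@(2,3): attacks (3,5) (4,4) (1,5) (0,4) (3,1) (4,2) (1,1) (0,2)
  WQ@(2,5): attacks (2,4) (2,3) (3,5) (4,5) (5,5) (1,5) (0,5) (3,4) (4,3) (5,2) (1,4) (0,3) [ray(0,-1) blocked at (2,3); ray(1,-1) blocked at (5,2)]
  WR@(3,0): attacks (3,1) (3,2) (4,0) (5,0) (2,0) (1,0) (0,0) [ray(0,1) blocked at (3,2)]
  WQ@(3,2): attacks (3,3) (3,4) (3,5) (3,1) (3,0) (4,2) (5,2) (2,2) (1,2) (0,2) (4,3) (5,4) (4,1) (5,0) (2,3) (2,1) (1,0) [ray(0,-1) blocked at (3,0); ray(1,0) blocked at (5,2); ray(-1,1) blocked at (2,3)]
  WB@(5,2): attacks (4,3) (3,4) (2,5) (4,1) (3,0) [ray(-1,1) blocked at (2,5); ray(-1,-1) blocked at (3,0)]
Union (32 distinct): (0,0) (0,2) (0,3) (0,4) (0,5) (1,0) (1,1) (1,2) (1,4) (1,5) (2,0) (2,1) (2,2) (2,3) (2,4) (2,5) (3,0) (3,1) (3,2) (3,3) (3,4) (3,5) (4,0) (4,1) (4,2) (4,3) (4,4) (4,5) (5,0) (5,2) (5,4) (5,5)

Answer: 32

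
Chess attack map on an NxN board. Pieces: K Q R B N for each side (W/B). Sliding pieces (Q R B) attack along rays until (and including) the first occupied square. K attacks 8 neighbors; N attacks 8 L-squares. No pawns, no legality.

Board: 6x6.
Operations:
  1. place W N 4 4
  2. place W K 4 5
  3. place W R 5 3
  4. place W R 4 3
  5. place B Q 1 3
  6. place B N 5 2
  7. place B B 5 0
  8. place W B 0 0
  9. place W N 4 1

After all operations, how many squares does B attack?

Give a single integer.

Answer: 18

Derivation:
Op 1: place WN@(4,4)
Op 2: place WK@(4,5)
Op 3: place WR@(5,3)
Op 4: place WR@(4,3)
Op 5: place BQ@(1,3)
Op 6: place BN@(5,2)
Op 7: place BB@(5,0)
Op 8: place WB@(0,0)
Op 9: place WN@(4,1)
Per-piece attacks for B:
  BQ@(1,3): attacks (1,4) (1,5) (1,2) (1,1) (1,0) (2,3) (3,3) (4,3) (0,3) (2,4) (3,5) (2,2) (3,1) (4,0) (0,4) (0,2) [ray(1,0) blocked at (4,3)]
  BB@(5,0): attacks (4,1) [ray(-1,1) blocked at (4,1)]
  BN@(5,2): attacks (4,4) (3,3) (4,0) (3,1)
Union (18 distinct): (0,2) (0,3) (0,4) (1,0) (1,1) (1,2) (1,4) (1,5) (2,2) (2,3) (2,4) (3,1) (3,3) (3,5) (4,0) (4,1) (4,3) (4,4)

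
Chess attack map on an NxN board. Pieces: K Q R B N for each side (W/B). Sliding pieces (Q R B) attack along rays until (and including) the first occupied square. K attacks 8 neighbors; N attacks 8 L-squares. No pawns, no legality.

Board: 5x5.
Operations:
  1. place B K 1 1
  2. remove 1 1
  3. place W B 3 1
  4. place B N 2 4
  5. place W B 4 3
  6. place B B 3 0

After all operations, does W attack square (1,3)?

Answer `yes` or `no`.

Answer: yes

Derivation:
Op 1: place BK@(1,1)
Op 2: remove (1,1)
Op 3: place WB@(3,1)
Op 4: place BN@(2,4)
Op 5: place WB@(4,3)
Op 6: place BB@(3,0)
Per-piece attacks for W:
  WB@(3,1): attacks (4,2) (4,0) (2,2) (1,3) (0,4) (2,0)
  WB@(4,3): attacks (3,4) (3,2) (2,1) (1,0)
W attacks (1,3): yes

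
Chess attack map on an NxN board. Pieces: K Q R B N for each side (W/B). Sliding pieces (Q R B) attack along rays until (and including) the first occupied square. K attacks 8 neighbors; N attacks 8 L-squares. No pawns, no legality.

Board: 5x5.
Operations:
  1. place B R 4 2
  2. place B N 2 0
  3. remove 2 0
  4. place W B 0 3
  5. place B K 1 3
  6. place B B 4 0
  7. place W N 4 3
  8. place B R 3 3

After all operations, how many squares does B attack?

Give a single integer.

Op 1: place BR@(4,2)
Op 2: place BN@(2,0)
Op 3: remove (2,0)
Op 4: place WB@(0,3)
Op 5: place BK@(1,3)
Op 6: place BB@(4,0)
Op 7: place WN@(4,3)
Op 8: place BR@(3,3)
Per-piece attacks for B:
  BK@(1,3): attacks (1,4) (1,2) (2,3) (0,3) (2,4) (2,2) (0,4) (0,2)
  BR@(3,3): attacks (3,4) (3,2) (3,1) (3,0) (4,3) (2,3) (1,3) [ray(1,0) blocked at (4,3); ray(-1,0) blocked at (1,3)]
  BB@(4,0): attacks (3,1) (2,2) (1,3) [ray(-1,1) blocked at (1,3)]
  BR@(4,2): attacks (4,3) (4,1) (4,0) (3,2) (2,2) (1,2) (0,2) [ray(0,1) blocked at (4,3); ray(0,-1) blocked at (4,0)]
Union (16 distinct): (0,2) (0,3) (0,4) (1,2) (1,3) (1,4) (2,2) (2,3) (2,4) (3,0) (3,1) (3,2) (3,4) (4,0) (4,1) (4,3)

Answer: 16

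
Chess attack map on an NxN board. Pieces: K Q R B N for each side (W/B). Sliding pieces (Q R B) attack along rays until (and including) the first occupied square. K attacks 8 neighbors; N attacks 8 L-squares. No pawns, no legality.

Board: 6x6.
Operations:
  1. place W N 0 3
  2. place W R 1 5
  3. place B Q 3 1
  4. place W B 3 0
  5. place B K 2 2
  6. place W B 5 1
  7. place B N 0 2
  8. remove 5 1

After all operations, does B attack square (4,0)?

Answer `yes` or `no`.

Op 1: place WN@(0,3)
Op 2: place WR@(1,5)
Op 3: place BQ@(3,1)
Op 4: place WB@(3,0)
Op 5: place BK@(2,2)
Op 6: place WB@(5,1)
Op 7: place BN@(0,2)
Op 8: remove (5,1)
Per-piece attacks for B:
  BN@(0,2): attacks (1,4) (2,3) (1,0) (2,1)
  BK@(2,2): attacks (2,3) (2,1) (3,2) (1,2) (3,3) (3,1) (1,3) (1,1)
  BQ@(3,1): attacks (3,2) (3,3) (3,4) (3,5) (3,0) (4,1) (5,1) (2,1) (1,1) (0,1) (4,2) (5,3) (4,0) (2,2) (2,0) [ray(0,-1) blocked at (3,0); ray(-1,1) blocked at (2,2)]
B attacks (4,0): yes

Answer: yes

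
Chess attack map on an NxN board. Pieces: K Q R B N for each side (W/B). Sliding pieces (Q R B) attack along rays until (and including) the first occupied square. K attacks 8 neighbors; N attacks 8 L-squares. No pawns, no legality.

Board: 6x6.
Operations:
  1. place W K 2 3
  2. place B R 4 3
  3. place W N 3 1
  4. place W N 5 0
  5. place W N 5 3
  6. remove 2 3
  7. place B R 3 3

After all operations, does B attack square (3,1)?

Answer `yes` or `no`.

Answer: yes

Derivation:
Op 1: place WK@(2,3)
Op 2: place BR@(4,3)
Op 3: place WN@(3,1)
Op 4: place WN@(5,0)
Op 5: place WN@(5,3)
Op 6: remove (2,3)
Op 7: place BR@(3,3)
Per-piece attacks for B:
  BR@(3,3): attacks (3,4) (3,5) (3,2) (3,1) (4,3) (2,3) (1,3) (0,3) [ray(0,-1) blocked at (3,1); ray(1,0) blocked at (4,3)]
  BR@(4,3): attacks (4,4) (4,5) (4,2) (4,1) (4,0) (5,3) (3,3) [ray(1,0) blocked at (5,3); ray(-1,0) blocked at (3,3)]
B attacks (3,1): yes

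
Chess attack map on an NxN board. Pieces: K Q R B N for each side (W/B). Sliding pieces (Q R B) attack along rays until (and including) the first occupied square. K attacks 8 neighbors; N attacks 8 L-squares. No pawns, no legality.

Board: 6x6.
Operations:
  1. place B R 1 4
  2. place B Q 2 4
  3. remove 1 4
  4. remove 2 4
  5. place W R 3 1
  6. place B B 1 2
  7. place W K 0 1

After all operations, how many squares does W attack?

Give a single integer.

Op 1: place BR@(1,4)
Op 2: place BQ@(2,4)
Op 3: remove (1,4)
Op 4: remove (2,4)
Op 5: place WR@(3,1)
Op 6: place BB@(1,2)
Op 7: place WK@(0,1)
Per-piece attacks for W:
  WK@(0,1): attacks (0,2) (0,0) (1,1) (1,2) (1,0)
  WR@(3,1): attacks (3,2) (3,3) (3,4) (3,5) (3,0) (4,1) (5,1) (2,1) (1,1) (0,1) [ray(-1,0) blocked at (0,1)]
Union (14 distinct): (0,0) (0,1) (0,2) (1,0) (1,1) (1,2) (2,1) (3,0) (3,2) (3,3) (3,4) (3,5) (4,1) (5,1)

Answer: 14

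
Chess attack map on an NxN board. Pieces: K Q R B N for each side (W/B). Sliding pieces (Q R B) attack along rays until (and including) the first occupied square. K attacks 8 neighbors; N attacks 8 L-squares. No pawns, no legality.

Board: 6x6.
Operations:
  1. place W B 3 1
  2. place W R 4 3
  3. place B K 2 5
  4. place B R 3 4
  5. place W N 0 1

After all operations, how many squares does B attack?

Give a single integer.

Op 1: place WB@(3,1)
Op 2: place WR@(4,3)
Op 3: place BK@(2,5)
Op 4: place BR@(3,4)
Op 5: place WN@(0,1)
Per-piece attacks for B:
  BK@(2,5): attacks (2,4) (3,5) (1,5) (3,4) (1,4)
  BR@(3,4): attacks (3,5) (3,3) (3,2) (3,1) (4,4) (5,4) (2,4) (1,4) (0,4) [ray(0,-1) blocked at (3,1)]
Union (11 distinct): (0,4) (1,4) (1,5) (2,4) (3,1) (3,2) (3,3) (3,4) (3,5) (4,4) (5,4)

Answer: 11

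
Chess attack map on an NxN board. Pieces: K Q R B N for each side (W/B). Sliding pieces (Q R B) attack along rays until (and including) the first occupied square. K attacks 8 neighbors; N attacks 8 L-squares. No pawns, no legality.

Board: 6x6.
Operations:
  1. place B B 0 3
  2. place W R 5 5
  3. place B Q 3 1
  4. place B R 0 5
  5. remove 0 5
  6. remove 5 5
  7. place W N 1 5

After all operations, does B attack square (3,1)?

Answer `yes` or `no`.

Answer: no

Derivation:
Op 1: place BB@(0,3)
Op 2: place WR@(5,5)
Op 3: place BQ@(3,1)
Op 4: place BR@(0,5)
Op 5: remove (0,5)
Op 6: remove (5,5)
Op 7: place WN@(1,5)
Per-piece attacks for B:
  BB@(0,3): attacks (1,4) (2,5) (1,2) (2,1) (3,0)
  BQ@(3,1): attacks (3,2) (3,3) (3,4) (3,5) (3,0) (4,1) (5,1) (2,1) (1,1) (0,1) (4,2) (5,3) (4,0) (2,2) (1,3) (0,4) (2,0)
B attacks (3,1): no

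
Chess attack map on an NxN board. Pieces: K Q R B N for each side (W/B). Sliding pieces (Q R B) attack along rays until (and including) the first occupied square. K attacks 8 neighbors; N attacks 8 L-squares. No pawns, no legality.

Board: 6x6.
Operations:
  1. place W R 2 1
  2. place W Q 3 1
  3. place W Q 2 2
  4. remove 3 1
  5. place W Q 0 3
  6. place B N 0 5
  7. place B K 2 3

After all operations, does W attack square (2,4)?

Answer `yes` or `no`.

Op 1: place WR@(2,1)
Op 2: place WQ@(3,1)
Op 3: place WQ@(2,2)
Op 4: remove (3,1)
Op 5: place WQ@(0,3)
Op 6: place BN@(0,5)
Op 7: place BK@(2,3)
Per-piece attacks for W:
  WQ@(0,3): attacks (0,4) (0,5) (0,2) (0,1) (0,0) (1,3) (2,3) (1,4) (2,5) (1,2) (2,1) [ray(0,1) blocked at (0,5); ray(1,0) blocked at (2,3); ray(1,-1) blocked at (2,1)]
  WR@(2,1): attacks (2,2) (2,0) (3,1) (4,1) (5,1) (1,1) (0,1) [ray(0,1) blocked at (2,2)]
  WQ@(2,2): attacks (2,3) (2,1) (3,2) (4,2) (5,2) (1,2) (0,2) (3,3) (4,4) (5,5) (3,1) (4,0) (1,3) (0,4) (1,1) (0,0) [ray(0,1) blocked at (2,3); ray(0,-1) blocked at (2,1)]
W attacks (2,4): no

Answer: no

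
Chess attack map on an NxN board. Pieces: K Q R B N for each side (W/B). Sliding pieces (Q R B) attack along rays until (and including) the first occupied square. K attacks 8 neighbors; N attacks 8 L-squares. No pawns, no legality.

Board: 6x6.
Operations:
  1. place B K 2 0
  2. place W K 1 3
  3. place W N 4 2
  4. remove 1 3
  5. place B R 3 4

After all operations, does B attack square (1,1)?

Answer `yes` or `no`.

Answer: yes

Derivation:
Op 1: place BK@(2,0)
Op 2: place WK@(1,3)
Op 3: place WN@(4,2)
Op 4: remove (1,3)
Op 5: place BR@(3,4)
Per-piece attacks for B:
  BK@(2,0): attacks (2,1) (3,0) (1,0) (3,1) (1,1)
  BR@(3,4): attacks (3,5) (3,3) (3,2) (3,1) (3,0) (4,4) (5,4) (2,4) (1,4) (0,4)
B attacks (1,1): yes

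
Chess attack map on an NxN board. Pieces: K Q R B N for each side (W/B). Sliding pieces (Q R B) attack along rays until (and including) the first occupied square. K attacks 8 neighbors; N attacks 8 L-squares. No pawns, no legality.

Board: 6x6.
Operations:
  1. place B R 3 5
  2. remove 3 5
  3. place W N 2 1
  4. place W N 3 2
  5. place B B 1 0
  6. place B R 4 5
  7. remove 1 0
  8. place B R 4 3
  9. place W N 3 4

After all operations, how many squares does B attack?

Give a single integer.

Op 1: place BR@(3,5)
Op 2: remove (3,5)
Op 3: place WN@(2,1)
Op 4: place WN@(3,2)
Op 5: place BB@(1,0)
Op 6: place BR@(4,5)
Op 7: remove (1,0)
Op 8: place BR@(4,3)
Op 9: place WN@(3,4)
Per-piece attacks for B:
  BR@(4,3): attacks (4,4) (4,5) (4,2) (4,1) (4,0) (5,3) (3,3) (2,3) (1,3) (0,3) [ray(0,1) blocked at (4,5)]
  BR@(4,5): attacks (4,4) (4,3) (5,5) (3,5) (2,5) (1,5) (0,5) [ray(0,-1) blocked at (4,3)]
Union (16 distinct): (0,3) (0,5) (1,3) (1,5) (2,3) (2,5) (3,3) (3,5) (4,0) (4,1) (4,2) (4,3) (4,4) (4,5) (5,3) (5,5)

Answer: 16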